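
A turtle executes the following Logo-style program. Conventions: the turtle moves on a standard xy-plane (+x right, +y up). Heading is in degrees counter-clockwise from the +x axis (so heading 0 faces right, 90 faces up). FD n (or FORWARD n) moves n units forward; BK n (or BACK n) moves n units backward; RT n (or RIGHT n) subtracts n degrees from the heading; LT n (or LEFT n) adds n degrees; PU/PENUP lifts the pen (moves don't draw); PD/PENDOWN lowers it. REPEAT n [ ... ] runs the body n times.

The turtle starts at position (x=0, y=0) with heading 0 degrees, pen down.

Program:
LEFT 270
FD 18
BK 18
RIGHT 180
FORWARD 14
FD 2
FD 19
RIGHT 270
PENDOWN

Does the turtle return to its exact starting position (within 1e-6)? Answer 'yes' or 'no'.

Answer: no

Derivation:
Executing turtle program step by step:
Start: pos=(0,0), heading=0, pen down
LT 270: heading 0 -> 270
FD 18: (0,0) -> (0,-18) [heading=270, draw]
BK 18: (0,-18) -> (0,0) [heading=270, draw]
RT 180: heading 270 -> 90
FD 14: (0,0) -> (0,14) [heading=90, draw]
FD 2: (0,14) -> (0,16) [heading=90, draw]
FD 19: (0,16) -> (0,35) [heading=90, draw]
RT 270: heading 90 -> 180
PD: pen down
Final: pos=(0,35), heading=180, 5 segment(s) drawn

Start position: (0, 0)
Final position: (0, 35)
Distance = 35; >= 1e-6 -> NOT closed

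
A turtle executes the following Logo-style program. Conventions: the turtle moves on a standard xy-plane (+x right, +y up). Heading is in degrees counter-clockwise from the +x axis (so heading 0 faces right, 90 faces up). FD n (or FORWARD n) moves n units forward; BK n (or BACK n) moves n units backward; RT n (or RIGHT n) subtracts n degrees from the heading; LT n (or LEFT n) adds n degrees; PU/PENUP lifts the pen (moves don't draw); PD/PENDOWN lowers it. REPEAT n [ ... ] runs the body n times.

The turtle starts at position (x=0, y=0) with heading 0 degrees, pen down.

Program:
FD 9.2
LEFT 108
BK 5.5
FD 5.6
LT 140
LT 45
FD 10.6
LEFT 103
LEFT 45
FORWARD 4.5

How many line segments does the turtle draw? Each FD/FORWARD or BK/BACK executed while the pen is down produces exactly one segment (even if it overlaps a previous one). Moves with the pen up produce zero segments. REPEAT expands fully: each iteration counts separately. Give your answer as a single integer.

Answer: 5

Derivation:
Executing turtle program step by step:
Start: pos=(0,0), heading=0, pen down
FD 9.2: (0,0) -> (9.2,0) [heading=0, draw]
LT 108: heading 0 -> 108
BK 5.5: (9.2,0) -> (10.9,-5.231) [heading=108, draw]
FD 5.6: (10.9,-5.231) -> (9.169,0.095) [heading=108, draw]
LT 140: heading 108 -> 248
LT 45: heading 248 -> 293
FD 10.6: (9.169,0.095) -> (13.311,-9.662) [heading=293, draw]
LT 103: heading 293 -> 36
LT 45: heading 36 -> 81
FD 4.5: (13.311,-9.662) -> (14.015,-5.218) [heading=81, draw]
Final: pos=(14.015,-5.218), heading=81, 5 segment(s) drawn
Segments drawn: 5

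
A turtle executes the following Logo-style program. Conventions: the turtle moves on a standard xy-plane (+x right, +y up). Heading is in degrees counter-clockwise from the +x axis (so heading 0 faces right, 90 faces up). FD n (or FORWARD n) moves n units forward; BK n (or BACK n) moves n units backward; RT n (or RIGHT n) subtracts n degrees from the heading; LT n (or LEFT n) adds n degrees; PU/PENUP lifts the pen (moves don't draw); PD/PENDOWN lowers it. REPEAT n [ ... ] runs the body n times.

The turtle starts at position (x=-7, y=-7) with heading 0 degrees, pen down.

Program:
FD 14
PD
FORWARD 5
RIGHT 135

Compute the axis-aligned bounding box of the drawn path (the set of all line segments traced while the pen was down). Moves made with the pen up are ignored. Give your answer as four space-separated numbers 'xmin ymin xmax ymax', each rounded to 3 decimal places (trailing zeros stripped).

Executing turtle program step by step:
Start: pos=(-7,-7), heading=0, pen down
FD 14: (-7,-7) -> (7,-7) [heading=0, draw]
PD: pen down
FD 5: (7,-7) -> (12,-7) [heading=0, draw]
RT 135: heading 0 -> 225
Final: pos=(12,-7), heading=225, 2 segment(s) drawn

Segment endpoints: x in {-7, 7, 12}, y in {-7}
xmin=-7, ymin=-7, xmax=12, ymax=-7

Answer: -7 -7 12 -7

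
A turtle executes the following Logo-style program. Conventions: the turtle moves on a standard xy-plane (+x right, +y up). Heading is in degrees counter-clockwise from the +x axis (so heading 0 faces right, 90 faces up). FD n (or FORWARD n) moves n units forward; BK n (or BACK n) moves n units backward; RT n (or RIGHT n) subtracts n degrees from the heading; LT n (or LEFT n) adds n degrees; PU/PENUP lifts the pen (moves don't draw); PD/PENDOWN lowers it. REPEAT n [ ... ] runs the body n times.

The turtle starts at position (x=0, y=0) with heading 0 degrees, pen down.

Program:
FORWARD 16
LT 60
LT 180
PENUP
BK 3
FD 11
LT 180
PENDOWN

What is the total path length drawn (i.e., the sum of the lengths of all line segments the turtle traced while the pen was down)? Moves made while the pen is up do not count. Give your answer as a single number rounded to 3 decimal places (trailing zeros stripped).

Executing turtle program step by step:
Start: pos=(0,0), heading=0, pen down
FD 16: (0,0) -> (16,0) [heading=0, draw]
LT 60: heading 0 -> 60
LT 180: heading 60 -> 240
PU: pen up
BK 3: (16,0) -> (17.5,2.598) [heading=240, move]
FD 11: (17.5,2.598) -> (12,-6.928) [heading=240, move]
LT 180: heading 240 -> 60
PD: pen down
Final: pos=(12,-6.928), heading=60, 1 segment(s) drawn

Segment lengths:
  seg 1: (0,0) -> (16,0), length = 16
Total = 16

Answer: 16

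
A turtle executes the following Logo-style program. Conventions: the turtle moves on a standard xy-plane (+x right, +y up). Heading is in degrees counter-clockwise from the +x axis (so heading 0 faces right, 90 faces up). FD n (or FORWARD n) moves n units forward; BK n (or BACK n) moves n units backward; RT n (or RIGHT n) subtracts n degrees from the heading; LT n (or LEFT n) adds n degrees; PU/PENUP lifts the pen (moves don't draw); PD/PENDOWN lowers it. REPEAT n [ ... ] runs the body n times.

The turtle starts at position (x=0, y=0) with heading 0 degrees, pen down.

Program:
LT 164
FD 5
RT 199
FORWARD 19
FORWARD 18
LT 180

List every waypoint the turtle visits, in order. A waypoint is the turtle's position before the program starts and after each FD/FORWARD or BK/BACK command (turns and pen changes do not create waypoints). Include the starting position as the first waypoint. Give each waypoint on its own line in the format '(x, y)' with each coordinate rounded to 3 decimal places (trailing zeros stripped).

Answer: (0, 0)
(-4.806, 1.378)
(10.758, -9.52)
(25.502, -19.844)

Derivation:
Executing turtle program step by step:
Start: pos=(0,0), heading=0, pen down
LT 164: heading 0 -> 164
FD 5: (0,0) -> (-4.806,1.378) [heading=164, draw]
RT 199: heading 164 -> 325
FD 19: (-4.806,1.378) -> (10.758,-9.52) [heading=325, draw]
FD 18: (10.758,-9.52) -> (25.502,-19.844) [heading=325, draw]
LT 180: heading 325 -> 145
Final: pos=(25.502,-19.844), heading=145, 3 segment(s) drawn
Waypoints (4 total):
(0, 0)
(-4.806, 1.378)
(10.758, -9.52)
(25.502, -19.844)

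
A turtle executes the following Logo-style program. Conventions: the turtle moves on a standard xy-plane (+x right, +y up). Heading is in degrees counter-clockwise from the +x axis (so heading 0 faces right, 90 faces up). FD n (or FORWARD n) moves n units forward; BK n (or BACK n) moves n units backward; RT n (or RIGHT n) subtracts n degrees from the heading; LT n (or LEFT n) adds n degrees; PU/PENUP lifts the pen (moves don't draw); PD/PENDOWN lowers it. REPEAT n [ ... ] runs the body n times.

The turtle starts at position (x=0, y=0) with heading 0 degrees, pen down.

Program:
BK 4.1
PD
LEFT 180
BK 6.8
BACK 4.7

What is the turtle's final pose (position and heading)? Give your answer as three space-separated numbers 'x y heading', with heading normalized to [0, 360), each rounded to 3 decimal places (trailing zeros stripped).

Answer: 7.4 0 180

Derivation:
Executing turtle program step by step:
Start: pos=(0,0), heading=0, pen down
BK 4.1: (0,0) -> (-4.1,0) [heading=0, draw]
PD: pen down
LT 180: heading 0 -> 180
BK 6.8: (-4.1,0) -> (2.7,0) [heading=180, draw]
BK 4.7: (2.7,0) -> (7.4,0) [heading=180, draw]
Final: pos=(7.4,0), heading=180, 3 segment(s) drawn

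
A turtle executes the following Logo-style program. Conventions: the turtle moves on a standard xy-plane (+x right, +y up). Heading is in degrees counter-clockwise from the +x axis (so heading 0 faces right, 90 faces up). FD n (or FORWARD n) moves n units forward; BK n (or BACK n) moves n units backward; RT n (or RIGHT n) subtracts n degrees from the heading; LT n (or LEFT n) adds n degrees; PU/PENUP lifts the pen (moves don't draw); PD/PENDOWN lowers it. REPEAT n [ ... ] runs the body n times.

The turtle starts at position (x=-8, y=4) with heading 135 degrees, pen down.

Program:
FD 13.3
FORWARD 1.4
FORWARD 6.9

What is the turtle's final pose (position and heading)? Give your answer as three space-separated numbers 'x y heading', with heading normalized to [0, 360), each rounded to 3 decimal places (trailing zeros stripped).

Answer: -23.274 19.274 135

Derivation:
Executing turtle program step by step:
Start: pos=(-8,4), heading=135, pen down
FD 13.3: (-8,4) -> (-17.405,13.405) [heading=135, draw]
FD 1.4: (-17.405,13.405) -> (-18.394,14.394) [heading=135, draw]
FD 6.9: (-18.394,14.394) -> (-23.274,19.274) [heading=135, draw]
Final: pos=(-23.274,19.274), heading=135, 3 segment(s) drawn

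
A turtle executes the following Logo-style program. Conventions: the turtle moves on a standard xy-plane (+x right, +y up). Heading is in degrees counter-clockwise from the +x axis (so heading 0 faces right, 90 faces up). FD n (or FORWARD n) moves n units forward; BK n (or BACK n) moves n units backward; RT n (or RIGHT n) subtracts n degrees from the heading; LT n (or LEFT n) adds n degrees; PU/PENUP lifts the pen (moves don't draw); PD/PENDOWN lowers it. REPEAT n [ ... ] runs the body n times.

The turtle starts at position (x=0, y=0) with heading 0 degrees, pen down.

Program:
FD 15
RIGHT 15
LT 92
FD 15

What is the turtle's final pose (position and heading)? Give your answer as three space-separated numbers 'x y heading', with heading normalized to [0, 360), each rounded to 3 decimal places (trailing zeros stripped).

Answer: 18.374 14.616 77

Derivation:
Executing turtle program step by step:
Start: pos=(0,0), heading=0, pen down
FD 15: (0,0) -> (15,0) [heading=0, draw]
RT 15: heading 0 -> 345
LT 92: heading 345 -> 77
FD 15: (15,0) -> (18.374,14.616) [heading=77, draw]
Final: pos=(18.374,14.616), heading=77, 2 segment(s) drawn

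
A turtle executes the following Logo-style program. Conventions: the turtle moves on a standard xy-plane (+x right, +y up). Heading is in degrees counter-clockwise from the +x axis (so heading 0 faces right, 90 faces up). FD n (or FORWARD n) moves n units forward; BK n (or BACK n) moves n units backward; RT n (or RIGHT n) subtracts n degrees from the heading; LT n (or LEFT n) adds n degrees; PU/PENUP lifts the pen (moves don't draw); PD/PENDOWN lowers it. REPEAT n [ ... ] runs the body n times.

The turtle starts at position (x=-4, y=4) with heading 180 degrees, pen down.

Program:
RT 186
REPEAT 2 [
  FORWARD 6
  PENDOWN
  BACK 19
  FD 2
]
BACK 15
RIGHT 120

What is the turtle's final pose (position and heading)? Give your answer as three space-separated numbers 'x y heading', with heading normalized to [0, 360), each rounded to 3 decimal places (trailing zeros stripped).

Executing turtle program step by step:
Start: pos=(-4,4), heading=180, pen down
RT 186: heading 180 -> 354
REPEAT 2 [
  -- iteration 1/2 --
  FD 6: (-4,4) -> (1.967,3.373) [heading=354, draw]
  PD: pen down
  BK 19: (1.967,3.373) -> (-16.929,5.359) [heading=354, draw]
  FD 2: (-16.929,5.359) -> (-14.94,5.15) [heading=354, draw]
  -- iteration 2/2 --
  FD 6: (-14.94,5.15) -> (-8.973,4.523) [heading=354, draw]
  PD: pen down
  BK 19: (-8.973,4.523) -> (-27.869,6.509) [heading=354, draw]
  FD 2: (-27.869,6.509) -> (-25.879,6.3) [heading=354, draw]
]
BK 15: (-25.879,6.3) -> (-40.797,7.868) [heading=354, draw]
RT 120: heading 354 -> 234
Final: pos=(-40.797,7.868), heading=234, 7 segment(s) drawn

Answer: -40.797 7.868 234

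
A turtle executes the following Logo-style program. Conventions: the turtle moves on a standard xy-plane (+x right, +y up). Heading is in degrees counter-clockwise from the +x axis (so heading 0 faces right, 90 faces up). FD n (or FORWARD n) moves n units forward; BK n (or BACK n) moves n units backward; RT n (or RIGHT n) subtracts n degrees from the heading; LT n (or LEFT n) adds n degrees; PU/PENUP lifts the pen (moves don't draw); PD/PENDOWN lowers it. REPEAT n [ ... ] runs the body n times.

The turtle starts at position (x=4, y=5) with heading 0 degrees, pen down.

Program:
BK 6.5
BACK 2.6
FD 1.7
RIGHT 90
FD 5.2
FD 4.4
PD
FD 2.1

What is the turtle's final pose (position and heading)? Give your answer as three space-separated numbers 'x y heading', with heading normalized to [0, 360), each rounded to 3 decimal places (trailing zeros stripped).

Executing turtle program step by step:
Start: pos=(4,5), heading=0, pen down
BK 6.5: (4,5) -> (-2.5,5) [heading=0, draw]
BK 2.6: (-2.5,5) -> (-5.1,5) [heading=0, draw]
FD 1.7: (-5.1,5) -> (-3.4,5) [heading=0, draw]
RT 90: heading 0 -> 270
FD 5.2: (-3.4,5) -> (-3.4,-0.2) [heading=270, draw]
FD 4.4: (-3.4,-0.2) -> (-3.4,-4.6) [heading=270, draw]
PD: pen down
FD 2.1: (-3.4,-4.6) -> (-3.4,-6.7) [heading=270, draw]
Final: pos=(-3.4,-6.7), heading=270, 6 segment(s) drawn

Answer: -3.4 -6.7 270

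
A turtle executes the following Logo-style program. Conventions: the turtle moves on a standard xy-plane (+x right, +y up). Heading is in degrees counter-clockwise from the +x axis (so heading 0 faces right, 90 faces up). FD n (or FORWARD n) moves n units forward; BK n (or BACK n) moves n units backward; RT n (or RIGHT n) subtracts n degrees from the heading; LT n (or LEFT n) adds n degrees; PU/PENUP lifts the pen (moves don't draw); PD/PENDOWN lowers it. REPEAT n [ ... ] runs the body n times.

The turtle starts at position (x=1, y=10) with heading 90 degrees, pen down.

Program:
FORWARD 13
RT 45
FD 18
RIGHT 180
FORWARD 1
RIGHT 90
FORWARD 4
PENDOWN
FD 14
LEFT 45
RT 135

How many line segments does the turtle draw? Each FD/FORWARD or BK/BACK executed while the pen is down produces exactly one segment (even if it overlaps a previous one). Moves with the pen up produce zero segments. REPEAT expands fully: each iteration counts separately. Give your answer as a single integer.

Executing turtle program step by step:
Start: pos=(1,10), heading=90, pen down
FD 13: (1,10) -> (1,23) [heading=90, draw]
RT 45: heading 90 -> 45
FD 18: (1,23) -> (13.728,35.728) [heading=45, draw]
RT 180: heading 45 -> 225
FD 1: (13.728,35.728) -> (13.021,35.021) [heading=225, draw]
RT 90: heading 225 -> 135
FD 4: (13.021,35.021) -> (10.192,37.849) [heading=135, draw]
PD: pen down
FD 14: (10.192,37.849) -> (0.293,47.749) [heading=135, draw]
LT 45: heading 135 -> 180
RT 135: heading 180 -> 45
Final: pos=(0.293,47.749), heading=45, 5 segment(s) drawn
Segments drawn: 5

Answer: 5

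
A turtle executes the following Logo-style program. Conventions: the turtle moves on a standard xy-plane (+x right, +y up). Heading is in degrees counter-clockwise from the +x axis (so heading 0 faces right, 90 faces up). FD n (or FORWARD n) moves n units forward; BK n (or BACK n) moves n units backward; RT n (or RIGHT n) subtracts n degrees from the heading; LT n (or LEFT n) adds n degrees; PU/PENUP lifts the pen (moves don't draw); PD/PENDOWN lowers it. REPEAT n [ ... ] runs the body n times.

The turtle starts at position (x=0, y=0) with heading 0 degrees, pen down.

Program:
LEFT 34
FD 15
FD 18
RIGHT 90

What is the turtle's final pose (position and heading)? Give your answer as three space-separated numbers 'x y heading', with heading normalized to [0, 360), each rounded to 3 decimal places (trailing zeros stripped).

Executing turtle program step by step:
Start: pos=(0,0), heading=0, pen down
LT 34: heading 0 -> 34
FD 15: (0,0) -> (12.436,8.388) [heading=34, draw]
FD 18: (12.436,8.388) -> (27.358,18.453) [heading=34, draw]
RT 90: heading 34 -> 304
Final: pos=(27.358,18.453), heading=304, 2 segment(s) drawn

Answer: 27.358 18.453 304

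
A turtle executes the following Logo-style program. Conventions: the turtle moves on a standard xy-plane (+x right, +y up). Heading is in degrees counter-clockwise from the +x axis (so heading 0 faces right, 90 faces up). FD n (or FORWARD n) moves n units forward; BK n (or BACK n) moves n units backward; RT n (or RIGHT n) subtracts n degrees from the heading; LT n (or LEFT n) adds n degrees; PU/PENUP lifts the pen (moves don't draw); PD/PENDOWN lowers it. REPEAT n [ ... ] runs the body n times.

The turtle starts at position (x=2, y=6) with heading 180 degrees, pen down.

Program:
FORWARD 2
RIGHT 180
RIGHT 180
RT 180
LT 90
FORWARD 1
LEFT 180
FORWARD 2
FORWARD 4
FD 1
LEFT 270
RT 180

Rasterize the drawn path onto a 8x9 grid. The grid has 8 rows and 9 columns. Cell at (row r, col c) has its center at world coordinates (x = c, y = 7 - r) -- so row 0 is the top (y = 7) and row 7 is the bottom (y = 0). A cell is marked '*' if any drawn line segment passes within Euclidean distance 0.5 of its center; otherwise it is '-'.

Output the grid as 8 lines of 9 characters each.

Answer: *--------
***------
*--------
*--------
*--------
*--------
*--------
*--------

Derivation:
Segment 0: (2,6) -> (0,6)
Segment 1: (0,6) -> (-0,7)
Segment 2: (-0,7) -> (-0,5)
Segment 3: (-0,5) -> (0,1)
Segment 4: (0,1) -> (0,0)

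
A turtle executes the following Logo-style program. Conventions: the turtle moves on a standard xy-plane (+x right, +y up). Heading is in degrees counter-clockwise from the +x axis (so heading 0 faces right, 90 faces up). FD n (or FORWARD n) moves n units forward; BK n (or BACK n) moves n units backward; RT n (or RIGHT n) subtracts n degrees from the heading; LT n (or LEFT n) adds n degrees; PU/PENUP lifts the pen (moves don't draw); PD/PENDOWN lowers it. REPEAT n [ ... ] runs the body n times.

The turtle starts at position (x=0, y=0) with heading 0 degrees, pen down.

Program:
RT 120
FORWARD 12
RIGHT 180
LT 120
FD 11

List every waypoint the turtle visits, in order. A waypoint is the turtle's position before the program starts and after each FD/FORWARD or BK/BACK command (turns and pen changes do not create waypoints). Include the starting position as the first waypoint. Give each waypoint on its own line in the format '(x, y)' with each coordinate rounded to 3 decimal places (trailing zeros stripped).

Answer: (0, 0)
(-6, -10.392)
(-17, -10.392)

Derivation:
Executing turtle program step by step:
Start: pos=(0,0), heading=0, pen down
RT 120: heading 0 -> 240
FD 12: (0,0) -> (-6,-10.392) [heading=240, draw]
RT 180: heading 240 -> 60
LT 120: heading 60 -> 180
FD 11: (-6,-10.392) -> (-17,-10.392) [heading=180, draw]
Final: pos=(-17,-10.392), heading=180, 2 segment(s) drawn
Waypoints (3 total):
(0, 0)
(-6, -10.392)
(-17, -10.392)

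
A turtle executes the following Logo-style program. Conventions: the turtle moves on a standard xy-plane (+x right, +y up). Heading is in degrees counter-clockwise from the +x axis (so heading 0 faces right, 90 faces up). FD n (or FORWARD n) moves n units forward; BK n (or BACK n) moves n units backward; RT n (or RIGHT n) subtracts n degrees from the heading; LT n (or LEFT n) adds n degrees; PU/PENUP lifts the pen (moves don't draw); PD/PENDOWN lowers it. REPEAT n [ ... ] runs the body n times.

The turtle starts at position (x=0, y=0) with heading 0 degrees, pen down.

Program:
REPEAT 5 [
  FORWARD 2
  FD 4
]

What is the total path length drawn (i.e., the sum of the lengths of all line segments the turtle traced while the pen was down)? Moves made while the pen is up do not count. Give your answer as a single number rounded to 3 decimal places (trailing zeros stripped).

Answer: 30

Derivation:
Executing turtle program step by step:
Start: pos=(0,0), heading=0, pen down
REPEAT 5 [
  -- iteration 1/5 --
  FD 2: (0,0) -> (2,0) [heading=0, draw]
  FD 4: (2,0) -> (6,0) [heading=0, draw]
  -- iteration 2/5 --
  FD 2: (6,0) -> (8,0) [heading=0, draw]
  FD 4: (8,0) -> (12,0) [heading=0, draw]
  -- iteration 3/5 --
  FD 2: (12,0) -> (14,0) [heading=0, draw]
  FD 4: (14,0) -> (18,0) [heading=0, draw]
  -- iteration 4/5 --
  FD 2: (18,0) -> (20,0) [heading=0, draw]
  FD 4: (20,0) -> (24,0) [heading=0, draw]
  -- iteration 5/5 --
  FD 2: (24,0) -> (26,0) [heading=0, draw]
  FD 4: (26,0) -> (30,0) [heading=0, draw]
]
Final: pos=(30,0), heading=0, 10 segment(s) drawn

Segment lengths:
  seg 1: (0,0) -> (2,0), length = 2
  seg 2: (2,0) -> (6,0), length = 4
  seg 3: (6,0) -> (8,0), length = 2
  seg 4: (8,0) -> (12,0), length = 4
  seg 5: (12,0) -> (14,0), length = 2
  seg 6: (14,0) -> (18,0), length = 4
  seg 7: (18,0) -> (20,0), length = 2
  seg 8: (20,0) -> (24,0), length = 4
  seg 9: (24,0) -> (26,0), length = 2
  seg 10: (26,0) -> (30,0), length = 4
Total = 30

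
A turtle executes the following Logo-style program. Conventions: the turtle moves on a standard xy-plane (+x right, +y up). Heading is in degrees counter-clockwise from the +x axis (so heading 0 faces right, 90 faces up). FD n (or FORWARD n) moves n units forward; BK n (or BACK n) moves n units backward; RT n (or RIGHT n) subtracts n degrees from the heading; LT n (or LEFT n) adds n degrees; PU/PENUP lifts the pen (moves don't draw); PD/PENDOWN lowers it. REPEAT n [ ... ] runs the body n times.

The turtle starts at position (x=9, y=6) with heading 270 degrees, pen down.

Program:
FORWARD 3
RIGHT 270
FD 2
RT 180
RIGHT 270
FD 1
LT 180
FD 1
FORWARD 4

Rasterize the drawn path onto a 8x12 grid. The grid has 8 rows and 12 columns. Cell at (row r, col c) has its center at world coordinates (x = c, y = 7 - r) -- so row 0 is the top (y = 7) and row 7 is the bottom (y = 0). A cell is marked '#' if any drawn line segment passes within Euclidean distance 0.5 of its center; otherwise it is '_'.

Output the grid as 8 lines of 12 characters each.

Segment 0: (9,6) -> (9,3)
Segment 1: (9,3) -> (11,3)
Segment 2: (11,3) -> (11,2)
Segment 3: (11,2) -> (11,3)
Segment 4: (11,3) -> (11,7)

Answer: ___________#
_________#_#
_________#_#
_________#_#
_________###
___________#
____________
____________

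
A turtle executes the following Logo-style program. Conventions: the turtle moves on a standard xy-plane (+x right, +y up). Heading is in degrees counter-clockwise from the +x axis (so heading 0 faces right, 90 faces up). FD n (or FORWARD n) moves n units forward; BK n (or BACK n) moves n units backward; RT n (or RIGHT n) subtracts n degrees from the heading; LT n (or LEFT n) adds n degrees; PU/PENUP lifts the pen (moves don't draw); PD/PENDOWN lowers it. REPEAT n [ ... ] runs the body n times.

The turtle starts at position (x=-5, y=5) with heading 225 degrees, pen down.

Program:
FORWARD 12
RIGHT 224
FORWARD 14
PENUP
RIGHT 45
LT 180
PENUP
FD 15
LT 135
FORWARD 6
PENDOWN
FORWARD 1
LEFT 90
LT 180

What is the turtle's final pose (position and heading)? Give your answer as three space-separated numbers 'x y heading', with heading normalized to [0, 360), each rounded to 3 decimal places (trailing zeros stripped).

Executing turtle program step by step:
Start: pos=(-5,5), heading=225, pen down
FD 12: (-5,5) -> (-13.485,-3.485) [heading=225, draw]
RT 224: heading 225 -> 1
FD 14: (-13.485,-3.485) -> (0.513,-3.241) [heading=1, draw]
PU: pen up
RT 45: heading 1 -> 316
LT 180: heading 316 -> 136
PU: pen up
FD 15: (0.513,-3.241) -> (-10.278,7.179) [heading=136, move]
LT 135: heading 136 -> 271
FD 6: (-10.278,7.179) -> (-10.173,1.18) [heading=271, move]
PD: pen down
FD 1: (-10.173,1.18) -> (-10.155,0.18) [heading=271, draw]
LT 90: heading 271 -> 1
LT 180: heading 1 -> 181
Final: pos=(-10.155,0.18), heading=181, 3 segment(s) drawn

Answer: -10.155 0.18 181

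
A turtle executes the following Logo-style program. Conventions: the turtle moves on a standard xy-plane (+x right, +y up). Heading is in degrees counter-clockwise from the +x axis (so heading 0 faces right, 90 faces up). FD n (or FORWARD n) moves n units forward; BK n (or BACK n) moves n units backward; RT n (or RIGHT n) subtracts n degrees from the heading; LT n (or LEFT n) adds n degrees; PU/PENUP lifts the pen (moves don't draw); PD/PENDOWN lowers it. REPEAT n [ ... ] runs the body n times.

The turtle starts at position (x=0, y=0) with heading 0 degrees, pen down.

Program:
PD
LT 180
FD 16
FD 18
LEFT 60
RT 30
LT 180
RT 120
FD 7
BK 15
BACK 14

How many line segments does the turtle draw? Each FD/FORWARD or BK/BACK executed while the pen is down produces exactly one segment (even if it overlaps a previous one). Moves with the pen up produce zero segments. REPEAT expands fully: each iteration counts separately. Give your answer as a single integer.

Executing turtle program step by step:
Start: pos=(0,0), heading=0, pen down
PD: pen down
LT 180: heading 0 -> 180
FD 16: (0,0) -> (-16,0) [heading=180, draw]
FD 18: (-16,0) -> (-34,0) [heading=180, draw]
LT 60: heading 180 -> 240
RT 30: heading 240 -> 210
LT 180: heading 210 -> 30
RT 120: heading 30 -> 270
FD 7: (-34,0) -> (-34,-7) [heading=270, draw]
BK 15: (-34,-7) -> (-34,8) [heading=270, draw]
BK 14: (-34,8) -> (-34,22) [heading=270, draw]
Final: pos=(-34,22), heading=270, 5 segment(s) drawn
Segments drawn: 5

Answer: 5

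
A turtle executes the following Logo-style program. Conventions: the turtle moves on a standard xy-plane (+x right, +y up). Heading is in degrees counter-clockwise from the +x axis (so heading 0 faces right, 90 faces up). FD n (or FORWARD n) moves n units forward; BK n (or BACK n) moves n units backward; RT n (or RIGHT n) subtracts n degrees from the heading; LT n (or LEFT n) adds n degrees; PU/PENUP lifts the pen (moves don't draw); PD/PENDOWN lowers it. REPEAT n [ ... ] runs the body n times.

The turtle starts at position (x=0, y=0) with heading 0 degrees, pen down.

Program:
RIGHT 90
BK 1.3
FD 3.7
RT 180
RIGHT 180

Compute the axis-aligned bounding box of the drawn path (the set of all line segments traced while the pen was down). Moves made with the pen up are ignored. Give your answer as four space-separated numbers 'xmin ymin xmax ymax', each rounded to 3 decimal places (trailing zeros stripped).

Executing turtle program step by step:
Start: pos=(0,0), heading=0, pen down
RT 90: heading 0 -> 270
BK 1.3: (0,0) -> (0,1.3) [heading=270, draw]
FD 3.7: (0,1.3) -> (0,-2.4) [heading=270, draw]
RT 180: heading 270 -> 90
RT 180: heading 90 -> 270
Final: pos=(0,-2.4), heading=270, 2 segment(s) drawn

Segment endpoints: x in {0, 0, 0}, y in {-2.4, 0, 1.3}
xmin=0, ymin=-2.4, xmax=0, ymax=1.3

Answer: 0 -2.4 0 1.3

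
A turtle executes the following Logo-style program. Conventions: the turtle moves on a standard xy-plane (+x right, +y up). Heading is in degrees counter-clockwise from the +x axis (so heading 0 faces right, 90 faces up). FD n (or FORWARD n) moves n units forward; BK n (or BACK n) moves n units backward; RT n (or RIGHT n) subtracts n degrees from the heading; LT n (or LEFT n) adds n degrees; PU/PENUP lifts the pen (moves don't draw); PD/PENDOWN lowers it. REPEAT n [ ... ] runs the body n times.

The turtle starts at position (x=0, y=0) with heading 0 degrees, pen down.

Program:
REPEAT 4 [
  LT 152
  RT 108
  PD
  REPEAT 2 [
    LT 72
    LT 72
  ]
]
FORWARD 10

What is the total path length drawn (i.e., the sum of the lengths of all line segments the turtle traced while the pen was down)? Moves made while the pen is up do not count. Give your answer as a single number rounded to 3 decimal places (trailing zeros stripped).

Executing turtle program step by step:
Start: pos=(0,0), heading=0, pen down
REPEAT 4 [
  -- iteration 1/4 --
  LT 152: heading 0 -> 152
  RT 108: heading 152 -> 44
  PD: pen down
  REPEAT 2 [
    -- iteration 1/2 --
    LT 72: heading 44 -> 116
    LT 72: heading 116 -> 188
    -- iteration 2/2 --
    LT 72: heading 188 -> 260
    LT 72: heading 260 -> 332
  ]
  -- iteration 2/4 --
  LT 152: heading 332 -> 124
  RT 108: heading 124 -> 16
  PD: pen down
  REPEAT 2 [
    -- iteration 1/2 --
    LT 72: heading 16 -> 88
    LT 72: heading 88 -> 160
    -- iteration 2/2 --
    LT 72: heading 160 -> 232
    LT 72: heading 232 -> 304
  ]
  -- iteration 3/4 --
  LT 152: heading 304 -> 96
  RT 108: heading 96 -> 348
  PD: pen down
  REPEAT 2 [
    -- iteration 1/2 --
    LT 72: heading 348 -> 60
    LT 72: heading 60 -> 132
    -- iteration 2/2 --
    LT 72: heading 132 -> 204
    LT 72: heading 204 -> 276
  ]
  -- iteration 4/4 --
  LT 152: heading 276 -> 68
  RT 108: heading 68 -> 320
  PD: pen down
  REPEAT 2 [
    -- iteration 1/2 --
    LT 72: heading 320 -> 32
    LT 72: heading 32 -> 104
    -- iteration 2/2 --
    LT 72: heading 104 -> 176
    LT 72: heading 176 -> 248
  ]
]
FD 10: (0,0) -> (-3.746,-9.272) [heading=248, draw]
Final: pos=(-3.746,-9.272), heading=248, 1 segment(s) drawn

Segment lengths:
  seg 1: (0,0) -> (-3.746,-9.272), length = 10
Total = 10

Answer: 10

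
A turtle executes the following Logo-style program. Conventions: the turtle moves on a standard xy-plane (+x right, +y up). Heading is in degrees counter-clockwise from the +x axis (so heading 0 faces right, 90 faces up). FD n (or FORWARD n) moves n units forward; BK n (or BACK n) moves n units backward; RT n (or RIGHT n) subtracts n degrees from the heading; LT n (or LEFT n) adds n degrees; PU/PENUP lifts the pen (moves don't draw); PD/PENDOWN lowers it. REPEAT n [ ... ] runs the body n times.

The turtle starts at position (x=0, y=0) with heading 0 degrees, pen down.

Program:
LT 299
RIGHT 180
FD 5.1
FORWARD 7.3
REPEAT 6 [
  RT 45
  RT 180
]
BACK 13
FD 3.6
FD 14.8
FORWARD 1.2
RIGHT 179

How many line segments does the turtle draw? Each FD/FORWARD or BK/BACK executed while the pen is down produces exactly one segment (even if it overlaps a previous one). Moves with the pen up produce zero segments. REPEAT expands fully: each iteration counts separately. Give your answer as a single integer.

Executing turtle program step by step:
Start: pos=(0,0), heading=0, pen down
LT 299: heading 0 -> 299
RT 180: heading 299 -> 119
FD 5.1: (0,0) -> (-2.473,4.461) [heading=119, draw]
FD 7.3: (-2.473,4.461) -> (-6.012,10.845) [heading=119, draw]
REPEAT 6 [
  -- iteration 1/6 --
  RT 45: heading 119 -> 74
  RT 180: heading 74 -> 254
  -- iteration 2/6 --
  RT 45: heading 254 -> 209
  RT 180: heading 209 -> 29
  -- iteration 3/6 --
  RT 45: heading 29 -> 344
  RT 180: heading 344 -> 164
  -- iteration 4/6 --
  RT 45: heading 164 -> 119
  RT 180: heading 119 -> 299
  -- iteration 5/6 --
  RT 45: heading 299 -> 254
  RT 180: heading 254 -> 74
  -- iteration 6/6 --
  RT 45: heading 74 -> 29
  RT 180: heading 29 -> 209
]
BK 13: (-6.012,10.845) -> (5.358,17.148) [heading=209, draw]
FD 3.6: (5.358,17.148) -> (2.21,15.402) [heading=209, draw]
FD 14.8: (2.21,15.402) -> (-10.735,8.227) [heading=209, draw]
FD 1.2: (-10.735,8.227) -> (-11.784,7.646) [heading=209, draw]
RT 179: heading 209 -> 30
Final: pos=(-11.784,7.646), heading=30, 6 segment(s) drawn
Segments drawn: 6

Answer: 6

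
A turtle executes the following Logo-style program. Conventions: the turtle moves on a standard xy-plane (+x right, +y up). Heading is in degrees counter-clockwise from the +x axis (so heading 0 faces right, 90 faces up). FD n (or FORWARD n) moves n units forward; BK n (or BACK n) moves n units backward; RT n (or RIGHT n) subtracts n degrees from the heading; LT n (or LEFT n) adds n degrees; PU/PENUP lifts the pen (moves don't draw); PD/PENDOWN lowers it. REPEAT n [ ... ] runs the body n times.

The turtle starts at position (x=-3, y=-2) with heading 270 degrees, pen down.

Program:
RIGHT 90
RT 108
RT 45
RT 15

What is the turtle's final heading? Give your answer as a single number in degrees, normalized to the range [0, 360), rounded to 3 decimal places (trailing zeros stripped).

Answer: 12

Derivation:
Executing turtle program step by step:
Start: pos=(-3,-2), heading=270, pen down
RT 90: heading 270 -> 180
RT 108: heading 180 -> 72
RT 45: heading 72 -> 27
RT 15: heading 27 -> 12
Final: pos=(-3,-2), heading=12, 0 segment(s) drawn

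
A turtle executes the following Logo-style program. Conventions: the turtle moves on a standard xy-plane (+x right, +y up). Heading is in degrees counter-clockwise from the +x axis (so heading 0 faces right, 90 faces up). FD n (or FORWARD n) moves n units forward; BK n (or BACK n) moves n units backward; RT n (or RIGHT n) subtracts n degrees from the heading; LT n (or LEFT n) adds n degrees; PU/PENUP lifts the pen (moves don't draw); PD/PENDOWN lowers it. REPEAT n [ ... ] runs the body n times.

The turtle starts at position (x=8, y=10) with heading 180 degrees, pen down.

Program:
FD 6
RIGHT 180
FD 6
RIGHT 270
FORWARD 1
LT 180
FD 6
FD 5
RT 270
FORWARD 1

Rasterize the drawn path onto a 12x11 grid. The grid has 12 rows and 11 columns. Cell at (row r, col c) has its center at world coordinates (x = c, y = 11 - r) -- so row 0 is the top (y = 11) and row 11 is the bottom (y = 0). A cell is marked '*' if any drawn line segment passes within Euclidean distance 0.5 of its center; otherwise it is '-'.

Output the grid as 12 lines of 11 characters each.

Segment 0: (8,10) -> (2,10)
Segment 1: (2,10) -> (8,10)
Segment 2: (8,10) -> (8,11)
Segment 3: (8,11) -> (8,5)
Segment 4: (8,5) -> (8,0)
Segment 5: (8,0) -> (9,0)

Answer: --------*--
--*******--
--------*--
--------*--
--------*--
--------*--
--------*--
--------*--
--------*--
--------*--
--------*--
--------**-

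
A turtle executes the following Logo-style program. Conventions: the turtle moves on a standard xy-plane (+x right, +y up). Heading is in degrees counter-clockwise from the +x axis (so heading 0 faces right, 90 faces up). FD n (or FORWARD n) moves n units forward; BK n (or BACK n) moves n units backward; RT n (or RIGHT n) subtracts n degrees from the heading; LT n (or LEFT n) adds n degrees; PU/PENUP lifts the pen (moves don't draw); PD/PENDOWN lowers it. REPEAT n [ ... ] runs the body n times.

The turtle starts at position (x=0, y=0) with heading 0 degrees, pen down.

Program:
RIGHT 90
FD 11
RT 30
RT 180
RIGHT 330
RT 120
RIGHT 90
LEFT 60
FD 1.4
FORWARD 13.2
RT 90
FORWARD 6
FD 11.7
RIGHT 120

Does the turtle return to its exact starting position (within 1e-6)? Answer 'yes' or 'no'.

Executing turtle program step by step:
Start: pos=(0,0), heading=0, pen down
RT 90: heading 0 -> 270
FD 11: (0,0) -> (0,-11) [heading=270, draw]
RT 30: heading 270 -> 240
RT 180: heading 240 -> 60
RT 330: heading 60 -> 90
RT 120: heading 90 -> 330
RT 90: heading 330 -> 240
LT 60: heading 240 -> 300
FD 1.4: (0,-11) -> (0.7,-12.212) [heading=300, draw]
FD 13.2: (0.7,-12.212) -> (7.3,-23.644) [heading=300, draw]
RT 90: heading 300 -> 210
FD 6: (7.3,-23.644) -> (2.104,-26.644) [heading=210, draw]
FD 11.7: (2.104,-26.644) -> (-8.029,-32.494) [heading=210, draw]
RT 120: heading 210 -> 90
Final: pos=(-8.029,-32.494), heading=90, 5 segment(s) drawn

Start position: (0, 0)
Final position: (-8.029, -32.494)
Distance = 33.471; >= 1e-6 -> NOT closed

Answer: no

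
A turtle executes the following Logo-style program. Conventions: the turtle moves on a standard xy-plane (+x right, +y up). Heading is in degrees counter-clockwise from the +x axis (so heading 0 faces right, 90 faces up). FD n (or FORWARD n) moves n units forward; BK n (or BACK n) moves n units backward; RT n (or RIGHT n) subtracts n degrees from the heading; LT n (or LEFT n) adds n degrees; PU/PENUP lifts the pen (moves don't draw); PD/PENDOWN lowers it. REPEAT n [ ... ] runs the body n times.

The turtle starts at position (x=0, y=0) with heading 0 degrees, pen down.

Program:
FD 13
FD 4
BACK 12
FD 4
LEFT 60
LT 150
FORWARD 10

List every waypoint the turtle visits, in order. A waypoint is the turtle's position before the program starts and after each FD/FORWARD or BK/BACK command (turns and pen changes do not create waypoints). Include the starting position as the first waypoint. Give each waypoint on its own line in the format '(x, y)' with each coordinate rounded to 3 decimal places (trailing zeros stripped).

Executing turtle program step by step:
Start: pos=(0,0), heading=0, pen down
FD 13: (0,0) -> (13,0) [heading=0, draw]
FD 4: (13,0) -> (17,0) [heading=0, draw]
BK 12: (17,0) -> (5,0) [heading=0, draw]
FD 4: (5,0) -> (9,0) [heading=0, draw]
LT 60: heading 0 -> 60
LT 150: heading 60 -> 210
FD 10: (9,0) -> (0.34,-5) [heading=210, draw]
Final: pos=(0.34,-5), heading=210, 5 segment(s) drawn
Waypoints (6 total):
(0, 0)
(13, 0)
(17, 0)
(5, 0)
(9, 0)
(0.34, -5)

Answer: (0, 0)
(13, 0)
(17, 0)
(5, 0)
(9, 0)
(0.34, -5)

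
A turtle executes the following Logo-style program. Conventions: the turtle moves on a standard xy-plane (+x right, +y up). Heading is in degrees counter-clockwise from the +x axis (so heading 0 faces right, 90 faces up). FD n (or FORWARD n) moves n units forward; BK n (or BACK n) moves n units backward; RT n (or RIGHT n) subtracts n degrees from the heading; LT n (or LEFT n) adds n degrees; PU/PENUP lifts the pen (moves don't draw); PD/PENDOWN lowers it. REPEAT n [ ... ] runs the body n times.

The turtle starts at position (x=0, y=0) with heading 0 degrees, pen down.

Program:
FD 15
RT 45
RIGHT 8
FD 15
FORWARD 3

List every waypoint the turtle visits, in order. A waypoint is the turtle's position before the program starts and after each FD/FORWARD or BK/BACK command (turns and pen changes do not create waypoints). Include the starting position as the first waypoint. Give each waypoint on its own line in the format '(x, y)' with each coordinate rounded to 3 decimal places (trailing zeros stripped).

Executing turtle program step by step:
Start: pos=(0,0), heading=0, pen down
FD 15: (0,0) -> (15,0) [heading=0, draw]
RT 45: heading 0 -> 315
RT 8: heading 315 -> 307
FD 15: (15,0) -> (24.027,-11.98) [heading=307, draw]
FD 3: (24.027,-11.98) -> (25.833,-14.375) [heading=307, draw]
Final: pos=(25.833,-14.375), heading=307, 3 segment(s) drawn
Waypoints (4 total):
(0, 0)
(15, 0)
(24.027, -11.98)
(25.833, -14.375)

Answer: (0, 0)
(15, 0)
(24.027, -11.98)
(25.833, -14.375)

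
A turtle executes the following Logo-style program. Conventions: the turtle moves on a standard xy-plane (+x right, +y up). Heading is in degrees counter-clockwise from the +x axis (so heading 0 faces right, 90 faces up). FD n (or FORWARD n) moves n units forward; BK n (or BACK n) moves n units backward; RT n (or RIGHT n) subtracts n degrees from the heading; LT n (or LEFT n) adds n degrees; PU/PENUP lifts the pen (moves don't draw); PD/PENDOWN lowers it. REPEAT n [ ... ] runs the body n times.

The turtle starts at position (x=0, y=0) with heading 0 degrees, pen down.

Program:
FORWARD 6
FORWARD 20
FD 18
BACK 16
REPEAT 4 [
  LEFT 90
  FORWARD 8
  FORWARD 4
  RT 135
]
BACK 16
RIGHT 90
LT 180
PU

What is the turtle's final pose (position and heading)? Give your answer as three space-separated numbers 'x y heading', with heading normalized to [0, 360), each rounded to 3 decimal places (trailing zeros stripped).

Executing turtle program step by step:
Start: pos=(0,0), heading=0, pen down
FD 6: (0,0) -> (6,0) [heading=0, draw]
FD 20: (6,0) -> (26,0) [heading=0, draw]
FD 18: (26,0) -> (44,0) [heading=0, draw]
BK 16: (44,0) -> (28,0) [heading=0, draw]
REPEAT 4 [
  -- iteration 1/4 --
  LT 90: heading 0 -> 90
  FD 8: (28,0) -> (28,8) [heading=90, draw]
  FD 4: (28,8) -> (28,12) [heading=90, draw]
  RT 135: heading 90 -> 315
  -- iteration 2/4 --
  LT 90: heading 315 -> 45
  FD 8: (28,12) -> (33.657,17.657) [heading=45, draw]
  FD 4: (33.657,17.657) -> (36.485,20.485) [heading=45, draw]
  RT 135: heading 45 -> 270
  -- iteration 3/4 --
  LT 90: heading 270 -> 0
  FD 8: (36.485,20.485) -> (44.485,20.485) [heading=0, draw]
  FD 4: (44.485,20.485) -> (48.485,20.485) [heading=0, draw]
  RT 135: heading 0 -> 225
  -- iteration 4/4 --
  LT 90: heading 225 -> 315
  FD 8: (48.485,20.485) -> (54.142,14.828) [heading=315, draw]
  FD 4: (54.142,14.828) -> (56.971,12) [heading=315, draw]
  RT 135: heading 315 -> 180
]
BK 16: (56.971,12) -> (72.971,12) [heading=180, draw]
RT 90: heading 180 -> 90
LT 180: heading 90 -> 270
PU: pen up
Final: pos=(72.971,12), heading=270, 13 segment(s) drawn

Answer: 72.971 12 270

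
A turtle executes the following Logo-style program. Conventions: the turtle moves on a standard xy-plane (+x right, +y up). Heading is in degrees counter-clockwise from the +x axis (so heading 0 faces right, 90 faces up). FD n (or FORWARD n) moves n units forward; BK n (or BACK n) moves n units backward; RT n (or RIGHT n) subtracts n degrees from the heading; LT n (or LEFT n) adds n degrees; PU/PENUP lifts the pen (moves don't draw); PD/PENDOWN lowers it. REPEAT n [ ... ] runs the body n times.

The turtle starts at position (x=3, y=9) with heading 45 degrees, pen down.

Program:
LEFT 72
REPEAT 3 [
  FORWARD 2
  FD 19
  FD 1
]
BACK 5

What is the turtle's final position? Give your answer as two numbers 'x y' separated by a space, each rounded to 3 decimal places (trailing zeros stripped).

Answer: -24.693 63.351

Derivation:
Executing turtle program step by step:
Start: pos=(3,9), heading=45, pen down
LT 72: heading 45 -> 117
REPEAT 3 [
  -- iteration 1/3 --
  FD 2: (3,9) -> (2.092,10.782) [heading=117, draw]
  FD 19: (2.092,10.782) -> (-6.534,27.711) [heading=117, draw]
  FD 1: (-6.534,27.711) -> (-6.988,28.602) [heading=117, draw]
  -- iteration 2/3 --
  FD 2: (-6.988,28.602) -> (-7.896,30.384) [heading=117, draw]
  FD 19: (-7.896,30.384) -> (-16.522,47.313) [heading=117, draw]
  FD 1: (-16.522,47.313) -> (-16.976,48.204) [heading=117, draw]
  -- iteration 3/3 --
  FD 2: (-16.976,48.204) -> (-17.884,49.986) [heading=117, draw]
  FD 19: (-17.884,49.986) -> (-26.509,66.915) [heading=117, draw]
  FD 1: (-26.509,66.915) -> (-26.963,67.806) [heading=117, draw]
]
BK 5: (-26.963,67.806) -> (-24.693,63.351) [heading=117, draw]
Final: pos=(-24.693,63.351), heading=117, 10 segment(s) drawn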